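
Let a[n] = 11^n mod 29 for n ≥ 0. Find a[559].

Listing terms: a[0] = 1,  a[1] = 11,  a[2] = 5,  a[3] = 26,  a[4] = 25,  a[5] = 14,  a[6] = 9,  a[7] = 12,  a[8] = 16,  a[9] = 2,  a[10] = 22,  a[11] = 10,  a[12] = 23,  a[13] = 21,  a[14] = 28,  a[15] = 18,  a[16] = 24,  a[17] = 3,  a[18] = 4,  a[19] = 15,  a[20] = 20,  a[21] = 17,  a[22] = 13,  a[23] = 27,  a[24] = 7,  a[25] = 19,  a[26] = 6,  a[27] = 8,  a[28] = 1.
The sequence repeats with period 28.
(559 - 0) mod 28 = 27, so a[559] = a[27] = 8.

8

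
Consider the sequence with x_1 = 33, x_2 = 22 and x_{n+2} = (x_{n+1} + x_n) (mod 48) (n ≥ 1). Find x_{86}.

38

Computing terms: x_1 = 33, x_2 = 22, x_3 = 7, x_4 = 29, x_5 = 36, x_6 = 17, x_7 = 5, x_8 = 22, x_9 = 27, x_{10} = 1, x_{11} = 28, x_{12} = 29, x_{13} = 9, x_{14} = 38, x_{15} = 47, x_{16} = 37, x_{17} = 36, x_{18} = 25, x_{19} = 13, x_{20} = 38, x_{21} = 3, x_{22} = 41, x_{23} = 44, x_{24} = 37, x_{25} = 33, x_{26} = 22.
Since (x_{25}, x_{26}) = (x_1, x_2) = (33, 22) (two consecutive terms determine the rest), the sequence is periodic with period 24.
(86 - 1) mod 24 = 13, so x_{86} = x_{14} = 38.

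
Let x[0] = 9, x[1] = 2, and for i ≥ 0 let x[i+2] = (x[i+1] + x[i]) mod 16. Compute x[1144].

x[0] = 9,  x[1] = 2,  x[2] = 11,  x[3] = 13,  x[4] = 8,  x[5] = 5,  x[6] = 13,  x[7] = 2,  x[8] = 15,  x[9] = 1,  x[10] = 0,  x[11] = 1,  x[12] = 1,  x[13] = 2,  x[14] = 3,  x[15] = 5,  x[16] = 8,  x[17] = 13,  x[18] = 5,  x[19] = 2,  x[20] = 7,  x[21] = 9,  x[22] = 0,  x[23] = 9,  x[24] = 9,  x[25] = 2.
The sequence repeats with period 24.
(1144 - 0) mod 24 = 16, so x[1144] = x[16] = 8.

8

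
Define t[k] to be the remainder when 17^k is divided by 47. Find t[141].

25

t[1] = 17,  t[2] = 7,  t[3] = 25,  t[4] = 2,  t[5] = 34,  t[6] = 14,  t[7] = 3,  t[8] = 4,  t[9] = 21,  t[10] = 28,  t[11] = 6,  t[12] = 8,  t[13] = 42,  t[14] = 9,  t[15] = 12,  t[16] = 16,  t[17] = 37,  t[18] = 18,  t[19] = 24,  t[20] = 32,  t[21] = 27,  t[22] = 36,  t[23] = 1,  t[24] = 17.
The sequence repeats with period 23.
(141 - 1) mod 23 = 2, so t[141] = t[3] = 25.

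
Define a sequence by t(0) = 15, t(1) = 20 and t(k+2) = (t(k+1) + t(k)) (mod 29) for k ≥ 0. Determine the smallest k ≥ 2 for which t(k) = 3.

Listing terms: t(0) = 15, t(1) = 20, t(2) = 6, t(3) = 26, t(4) = 3, t(5) = 0, t(6) = 3, t(7) = 3, t(8) = 6, t(9) = 9, t(10) = 15, t(11) = 24, t(12) = 10, t(13) = 5, t(14) = 15, t(15) = 20.
The sequence repeats with period 14.
The value 3 first appears (with k ≥ 2) at t(4).

4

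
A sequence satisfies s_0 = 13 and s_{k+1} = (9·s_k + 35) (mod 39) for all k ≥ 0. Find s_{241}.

Listing terms: s_0 = 13; s_1 = 35; s_2 = 38; s_3 = 26; s_4 = 35.
Since s_4 = s_1 = 35, the sequence is eventually periodic: after a pre-period of length 1 it cycles with period 3.
For k ≥ 1, s_k depends only on (k - 1) mod 3. (241 - 1) mod 3 = 0, so s_{241} = s_1 = 35.

35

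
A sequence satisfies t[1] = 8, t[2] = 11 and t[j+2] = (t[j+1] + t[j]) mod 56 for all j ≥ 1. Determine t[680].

39

Listing terms: t[1] = 8, t[2] = 11, t[3] = 19, t[4] = 30, t[5] = 49, t[6] = 23, t[7] = 16, t[8] = 39, t[9] = 55, t[10] = 38, t[11] = 37, t[12] = 19, t[13] = 0, t[14] = 19, t[15] = 19, t[16] = 38, t[17] = 1, t[18] = 39, t[19] = 40, t[20] = 23, t[21] = 7, t[22] = 30, t[23] = 37, t[24] = 11, t[25] = 48, t[26] = 3, t[27] = 51, t[28] = 54, t[29] = 49, t[30] = 47, t[31] = 40, t[32] = 31, t[33] = 15, t[34] = 46, t[35] = 5, t[36] = 51, t[37] = 0, t[38] = 51, t[39] = 51, t[40] = 46, t[41] = 41, t[42] = 31, t[43] = 16, t[44] = 47, t[45] = 7, t[46] = 54, t[47] = 5, t[48] = 3, t[49] = 8, t[50] = 11.
The sequence repeats with period 48.
(680 - 1) mod 48 = 7, so t[680] = t[8] = 39.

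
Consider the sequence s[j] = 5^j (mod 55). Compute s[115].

s[1] = 5,  s[2] = 25,  s[3] = 15,  s[4] = 20,  s[5] = 45,  s[6] = 5.
Since s[6] = s[1] = 5, the sequence is periodic with period 5.
So s[115] = s[1 + ((115-1) mod 5)] = s[5] = 45.

45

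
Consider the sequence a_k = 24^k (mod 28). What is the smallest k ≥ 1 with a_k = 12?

Computing terms: a_0 = 1, a_1 = 24, a_2 = 16, a_3 = 20, a_4 = 4, a_5 = 12, a_6 = 8, a_7 = 24.
Since a_7 = a_1 = 24, the sequence is eventually periodic: after a pre-period of length 1 it cycles with period 6.
The value 12 first appears (with k ≥ 1) at a_5.

5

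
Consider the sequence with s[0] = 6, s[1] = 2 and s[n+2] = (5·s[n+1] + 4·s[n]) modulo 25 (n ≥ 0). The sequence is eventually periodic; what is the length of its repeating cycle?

Listing terms: s[0] = 6,  s[1] = 2,  s[2] = 9,  s[3] = 3,  s[4] = 1,  s[5] = 17,  s[6] = 14,  s[7] = 13,  s[8] = 21,  s[9] = 7,  s[10] = 19,  s[11] = 23,  s[12] = 16,  s[13] = 22,  s[14] = 24,  s[15] = 8,  s[16] = 11,  s[17] = 12,  s[18] = 4,  s[19] = 18,  s[20] = 6,  s[21] = 2.
The sequence repeats with period 20.

20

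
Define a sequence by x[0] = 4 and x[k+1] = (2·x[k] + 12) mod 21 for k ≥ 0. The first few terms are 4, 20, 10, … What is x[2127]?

11

Computing terms: x[0] = 4,  x[1] = 20,  x[2] = 10,  x[3] = 11,  x[4] = 13,  x[5] = 17,  x[6] = 4.
The sequence repeats with period 6.
So x[2127] = x[0 + ((2127-0) mod 6)] = x[3] = 11.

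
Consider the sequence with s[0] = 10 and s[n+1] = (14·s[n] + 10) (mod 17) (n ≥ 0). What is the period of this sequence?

Listing terms: s[0] = 10,  s[1] = 14,  s[2] = 2,  s[3] = 4,  s[4] = 15,  s[5] = 16,  s[6] = 13,  s[7] = 5,  s[8] = 12,  s[9] = 8,  s[10] = 3,  s[11] = 1,  s[12] = 7,  s[13] = 6,  s[14] = 9,  s[15] = 0,  s[16] = 10.
The sequence repeats with period 16.

16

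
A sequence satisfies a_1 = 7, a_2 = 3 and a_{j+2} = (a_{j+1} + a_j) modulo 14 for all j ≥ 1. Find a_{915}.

a_1 = 7; a_2 = 3; a_3 = 10; a_4 = 13; a_5 = 9; a_6 = 8; a_7 = 3; a_8 = 11; a_9 = 0; a_{10} = 11; a_{11} = 11; a_{12} = 8; a_{13} = 5; a_{14} = 13; a_{15} = 4; a_{16} = 3; a_{17} = 7; a_{18} = 10; a_{19} = 3; a_{20} = 13; a_{21} = 2; a_{22} = 1; a_{23} = 3; a_{24} = 4; a_{25} = 7; a_{26} = 11; a_{27} = 4; a_{28} = 1; a_{29} = 5; a_{30} = 6; a_{31} = 11; a_{32} = 3; a_{33} = 0; a_{34} = 3; a_{35} = 3; a_{36} = 6; a_{37} = 9; a_{38} = 1; a_{39} = 10; a_{40} = 11; a_{41} = 7; a_{42} = 4; a_{43} = 11; a_{44} = 1; a_{45} = 12; a_{46} = 13; a_{47} = 11; a_{48} = 10; a_{49} = 7; a_{50} = 3.
The sequence repeats with period 48.
(915 - 1) mod 48 = 2, so a_{915} = a_3 = 10.

10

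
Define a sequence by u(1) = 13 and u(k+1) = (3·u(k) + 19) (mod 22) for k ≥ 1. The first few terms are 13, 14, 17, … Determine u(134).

Computing terms: u(1) = 13, u(2) = 14, u(3) = 17, u(4) = 4, u(5) = 9, u(6) = 2, u(7) = 3, u(8) = 6, u(9) = 15, u(10) = 20, u(11) = 13.
The sequence repeats with period 10.
(134 - 1) mod 10 = 3, so u(134) = u(4) = 4.

4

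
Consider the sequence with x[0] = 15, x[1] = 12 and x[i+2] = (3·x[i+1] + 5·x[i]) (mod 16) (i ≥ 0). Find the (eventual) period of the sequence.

We have x[0] = 15, x[1] = 12, x[2] = 15, x[3] = 9, x[4] = 6, x[5] = 15, x[6] = 11, x[7] = 12, x[8] = 11, x[9] = 13, x[10] = 14, x[11] = 11, x[12] = 7, x[13] = 12, x[14] = 7, x[15] = 1, x[16] = 6, x[17] = 7, x[18] = 3, x[19] = 12, x[20] = 3, x[21] = 5, x[22] = 14, x[23] = 3, x[24] = 15, x[25] = 12.
The sequence repeats with period 24.

24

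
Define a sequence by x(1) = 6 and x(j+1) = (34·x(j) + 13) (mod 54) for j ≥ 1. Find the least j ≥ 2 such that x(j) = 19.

20

Listing terms: x(1) = 6, x(2) = 1, x(3) = 47, x(4) = 45, x(5) = 31, x(6) = 41, x(7) = 3, x(8) = 7, x(9) = 35, x(10) = 15, x(11) = 37, x(12) = 29, x(13) = 27, x(14) = 13, x(15) = 23, x(16) = 39, x(17) = 43, x(18) = 17, x(19) = 51, x(20) = 19, x(21) = 11, x(22) = 9, x(23) = 49, x(24) = 5, x(25) = 21, x(26) = 25, x(27) = 53, x(28) = 33, x(29) = 1.
Since x(29) = x(2) = 1, the sequence is eventually periodic: after a pre-period of length 1 it cycles with period 27.
The value 19 first appears (with j ≥ 2) at x(20).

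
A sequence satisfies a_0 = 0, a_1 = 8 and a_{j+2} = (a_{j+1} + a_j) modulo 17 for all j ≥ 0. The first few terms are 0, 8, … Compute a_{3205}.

a_0 = 0,  a_1 = 8,  a_2 = 8,  a_3 = 16,  a_4 = 7,  a_5 = 6,  a_6 = 13,  a_7 = 2,  a_8 = 15,  a_9 = 0,  a_{10} = 15,  a_{11} = 15,  a_{12} = 13,  a_{13} = 11,  a_{14} = 7,  a_{15} = 1,  a_{16} = 8,  a_{17} = 9,  a_{18} = 0,  a_{19} = 9,  a_{20} = 9,  a_{21} = 1,  a_{22} = 10,  a_{23} = 11,  a_{24} = 4,  a_{25} = 15,  a_{26} = 2,  a_{27} = 0,  a_{28} = 2,  a_{29} = 2,  a_{30} = 4,  a_{31} = 6,  a_{32} = 10,  a_{33} = 16,  a_{34} = 9,  a_{35} = 8,  a_{36} = 0,  a_{37} = 8.
The sequence repeats with period 36.
(3205 - 0) mod 36 = 1, so a_{3205} = a_1 = 8.

8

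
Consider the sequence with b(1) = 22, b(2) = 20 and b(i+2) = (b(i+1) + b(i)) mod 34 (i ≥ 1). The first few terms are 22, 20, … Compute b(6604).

26

Listing terms: b(1) = 22, b(2) = 20, b(3) = 8, b(4) = 28, b(5) = 2, b(6) = 30, b(7) = 32, b(8) = 28, b(9) = 26, b(10) = 20, b(11) = 12, b(12) = 32, b(13) = 10, b(14) = 8, b(15) = 18, b(16) = 26, b(17) = 10, b(18) = 2, b(19) = 12, b(20) = 14, b(21) = 26, b(22) = 6, b(23) = 32, b(24) = 4, b(25) = 2, b(26) = 6, b(27) = 8, b(28) = 14, b(29) = 22, b(30) = 2, b(31) = 24, b(32) = 26, b(33) = 16, b(34) = 8, b(35) = 24, b(36) = 32, b(37) = 22, b(38) = 20.
Since (b(37), b(38)) = (b(1), b(2)) = (22, 20) (two consecutive terms determine the rest), the sequence is periodic with period 36.
(6604 - 1) mod 36 = 15, so b(6604) = b(16) = 26.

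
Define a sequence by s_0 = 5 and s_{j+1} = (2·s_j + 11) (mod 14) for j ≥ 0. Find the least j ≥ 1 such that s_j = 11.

We have s_0 = 5; s_1 = 7; s_2 = 11; s_3 = 5.
Since s_3 = s_0 = 5, the sequence is periodic with period 3.
The value 11 first appears (with j ≥ 1) at s_2.

2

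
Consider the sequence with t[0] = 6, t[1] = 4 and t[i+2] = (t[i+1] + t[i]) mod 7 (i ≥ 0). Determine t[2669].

We have t[0] = 6, t[1] = 4, t[2] = 3, t[3] = 0, t[4] = 3, t[5] = 3, t[6] = 6, t[7] = 2, t[8] = 1, t[9] = 3, t[10] = 4, t[11] = 0, t[12] = 4, t[13] = 4, t[14] = 1, t[15] = 5, t[16] = 6, t[17] = 4.
Since (t[16], t[17]) = (t[0], t[1]) = (6, 4) (two consecutive terms determine the rest), the sequence is periodic with period 16.
So t[2669] = t[0 + ((2669-0) mod 16)] = t[13] = 4.

4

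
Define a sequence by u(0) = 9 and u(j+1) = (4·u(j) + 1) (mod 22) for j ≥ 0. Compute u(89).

We have u(0) = 9,  u(1) = 15,  u(2) = 17,  u(3) = 3,  u(4) = 13,  u(5) = 9.
Since u(5) = u(0) = 9, the sequence is periodic with period 5.
(89 - 0) mod 5 = 4, so u(89) = u(4) = 13.

13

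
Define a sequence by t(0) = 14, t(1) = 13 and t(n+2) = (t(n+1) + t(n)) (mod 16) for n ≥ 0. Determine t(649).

We have t(0) = 14,  t(1) = 13,  t(2) = 11,  t(3) = 8,  t(4) = 3,  t(5) = 11,  t(6) = 14,  t(7) = 9,  t(8) = 7,  t(9) = 0,  t(10) = 7,  t(11) = 7,  t(12) = 14,  t(13) = 5,  t(14) = 3,  t(15) = 8,  t(16) = 11,  t(17) = 3,  t(18) = 14,  t(19) = 1,  t(20) = 15,  t(21) = 0,  t(22) = 15,  t(23) = 15,  t(24) = 14,  t(25) = 13.
The sequence repeats with period 24.
So t(649) = t(0 + ((649-0) mod 24)) = t(1) = 13.

13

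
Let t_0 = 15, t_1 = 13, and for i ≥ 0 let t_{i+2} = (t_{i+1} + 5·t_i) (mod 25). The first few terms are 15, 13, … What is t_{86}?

We have t_0 = 15; t_1 = 13; t_2 = 13; t_3 = 3; t_4 = 18; t_5 = 8; t_6 = 23; t_7 = 13; t_8 = 3.
Since (t_7, t_8) = (t_2, t_3) = (13, 3) (two consecutive terms determine the rest), the sequence is eventually periodic: after a pre-period of length 2 it cycles with period 5.
For i ≥ 2, t_i depends only on (i - 2) mod 5. (86 - 2) mod 5 = 4, so t_{86} = t_6 = 23.

23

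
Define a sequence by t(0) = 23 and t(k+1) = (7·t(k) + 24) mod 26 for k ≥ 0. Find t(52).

Computing terms: t(0) = 23,  t(1) = 3,  t(2) = 19,  t(3) = 1,  t(4) = 5,  t(5) = 7,  t(6) = 21,  t(7) = 15,  t(8) = 25,  t(9) = 17,  t(10) = 13,  t(11) = 11,  t(12) = 23.
The sequence repeats with period 12.
(52 - 0) mod 12 = 4, so t(52) = t(4) = 5.

5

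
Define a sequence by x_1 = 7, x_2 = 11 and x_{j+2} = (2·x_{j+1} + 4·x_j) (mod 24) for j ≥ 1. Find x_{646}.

Computing terms: x_1 = 7, x_2 = 11, x_3 = 2, x_4 = 0, x_5 = 8, x_6 = 16, x_7 = 16, x_8 = 0, x_9 = 16, x_{10} = 8, x_{11} = 8, x_{12} = 0, x_{13} = 8.
Since (x_{12}, x_{13}) = (x_4, x_5) = (0, 8) (two consecutive terms determine the rest), the sequence is eventually periodic: after a pre-period of length 3 it cycles with period 8.
For j ≥ 4, x_j depends only on (j - 4) mod 8. (646 - 4) mod 8 = 2, so x_{646} = x_6 = 16.

16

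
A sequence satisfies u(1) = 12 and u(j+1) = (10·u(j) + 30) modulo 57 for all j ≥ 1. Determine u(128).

36

u(1) = 12,  u(2) = 36,  u(3) = 48,  u(4) = 54,  u(5) = 0,  u(6) = 30,  u(7) = 45,  u(8) = 24,  u(9) = 42,  u(10) = 51,  u(11) = 27,  u(12) = 15,  u(13) = 9,  u(14) = 6,  u(15) = 33,  u(16) = 18,  u(17) = 39,  u(18) = 21,  u(19) = 12.
Since u(19) = u(1) = 12, the sequence is periodic with period 18.
(128 - 1) mod 18 = 1, so u(128) = u(2) = 36.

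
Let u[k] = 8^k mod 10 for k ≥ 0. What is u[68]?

6

We have u[0] = 1, u[1] = 8, u[2] = 4, u[3] = 2, u[4] = 6, u[5] = 8.
Since u[5] = u[1] = 8, the sequence is eventually periodic: after a pre-period of length 1 it cycles with period 4.
For k ≥ 1, u[k] depends only on (k - 1) mod 4. (68 - 1) mod 4 = 3, so u[68] = u[4] = 6.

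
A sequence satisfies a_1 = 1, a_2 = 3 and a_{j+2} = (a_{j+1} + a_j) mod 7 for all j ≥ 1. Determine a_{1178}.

Listing terms: a_1 = 1, a_2 = 3, a_3 = 4, a_4 = 0, a_5 = 4, a_6 = 4, a_7 = 1, a_8 = 5, a_9 = 6, a_{10} = 4, a_{11} = 3, a_{12} = 0, a_{13} = 3, a_{14} = 3, a_{15} = 6, a_{16} = 2, a_{17} = 1, a_{18} = 3.
Since (a_{17}, a_{18}) = (a_1, a_2) = (1, 3) (two consecutive terms determine the rest), the sequence is periodic with period 16.
So a_{1178} = a_{1 + ((1178-1) mod 16)} = a_{10} = 4.

4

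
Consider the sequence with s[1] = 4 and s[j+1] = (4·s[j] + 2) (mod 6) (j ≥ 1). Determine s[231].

2

Computing terms: s[1] = 4; s[2] = 0; s[3] = 2; s[4] = 4.
Since s[4] = s[1] = 4, the sequence is periodic with period 3.
So s[231] = s[1 + ((231-1) mod 3)] = s[3] = 2.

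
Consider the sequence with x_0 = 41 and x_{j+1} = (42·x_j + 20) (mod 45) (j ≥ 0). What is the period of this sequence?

Listing terms: x_0 = 41, x_1 = 32, x_2 = 14, x_3 = 23, x_4 = 41.
Since x_4 = x_0 = 41, the sequence is periodic with period 4.

4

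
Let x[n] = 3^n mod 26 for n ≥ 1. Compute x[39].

Computing terms: x[1] = 3,  x[2] = 9,  x[3] = 1,  x[4] = 3.
Since x[4] = x[1] = 3, the sequence is periodic with period 3.
(39 - 1) mod 3 = 2, so x[39] = x[3] = 1.

1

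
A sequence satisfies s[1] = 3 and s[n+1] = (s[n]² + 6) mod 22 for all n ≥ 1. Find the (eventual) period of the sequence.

5

s[1] = 3, s[2] = 15, s[3] = 11, s[4] = 17, s[5] = 9, s[6] = 21, s[7] = 7, s[8] = 11.
Since s[8] = s[3] = 11, the sequence is eventually periodic: after a pre-period of length 2 it cycles with period 5.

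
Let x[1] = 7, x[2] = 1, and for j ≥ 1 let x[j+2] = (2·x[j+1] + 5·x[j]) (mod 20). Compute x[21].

3

x[1] = 7, x[2] = 1, x[3] = 17, x[4] = 19, x[5] = 3, x[6] = 1, x[7] = 17.
Since (x[6], x[7]) = (x[2], x[3]) = (1, 17) (two consecutive terms determine the rest), the sequence is eventually periodic: after a pre-period of length 1 it cycles with period 4.
For j ≥ 2, x[j] depends only on (j - 2) mod 4. (21 - 2) mod 4 = 3, so x[21] = x[5] = 3.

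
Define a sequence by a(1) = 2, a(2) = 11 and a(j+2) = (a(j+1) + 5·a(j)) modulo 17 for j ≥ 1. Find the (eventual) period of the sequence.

Listing terms: a(1) = 2, a(2) = 11, a(3) = 4, a(4) = 8, a(5) = 11, a(6) = 0, a(7) = 4, a(8) = 4, a(9) = 7, a(10) = 10, a(11) = 11, a(12) = 10, a(13) = 14, a(14) = 13, a(15) = 15, a(16) = 12, a(17) = 2, a(18) = 11.
The sequence repeats with period 16.

16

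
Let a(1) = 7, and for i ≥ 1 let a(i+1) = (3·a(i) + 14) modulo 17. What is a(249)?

Listing terms: a(1) = 7, a(2) = 1, a(3) = 0, a(4) = 14, a(5) = 5, a(6) = 12, a(7) = 16, a(8) = 11, a(9) = 13, a(10) = 2, a(11) = 3, a(12) = 6, a(13) = 15, a(14) = 8, a(15) = 4, a(16) = 9, a(17) = 7.
The sequence repeats with period 16.
So a(249) = a(1 + ((249-1) mod 16)) = a(9) = 13.

13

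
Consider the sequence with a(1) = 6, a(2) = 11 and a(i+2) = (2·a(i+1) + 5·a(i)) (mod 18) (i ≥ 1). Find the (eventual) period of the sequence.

6

Listing terms: a(1) = 6; a(2) = 11; a(3) = 16; a(4) = 15; a(5) = 2; a(6) = 7; a(7) = 6; a(8) = 11.
The sequence repeats with period 6.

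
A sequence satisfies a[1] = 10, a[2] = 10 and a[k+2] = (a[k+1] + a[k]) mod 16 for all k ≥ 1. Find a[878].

Computing terms: a[1] = 10, a[2] = 10, a[3] = 4, a[4] = 14, a[5] = 2, a[6] = 0, a[7] = 2, a[8] = 2, a[9] = 4, a[10] = 6, a[11] = 10, a[12] = 0, a[13] = 10, a[14] = 10.
The sequence repeats with period 12.
(878 - 1) mod 12 = 1, so a[878] = a[2] = 10.

10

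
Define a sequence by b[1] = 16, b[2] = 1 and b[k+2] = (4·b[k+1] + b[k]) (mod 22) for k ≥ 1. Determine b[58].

9

We have b[1] = 16; b[2] = 1; b[3] = 20; b[4] = 15; b[5] = 14; b[6] = 5; b[7] = 12; b[8] = 9; b[9] = 4; b[10] = 3; b[11] = 16; b[12] = 1.
Since (b[11], b[12]) = (b[1], b[2]) = (16, 1) (two consecutive terms determine the rest), the sequence is periodic with period 10.
(58 - 1) mod 10 = 7, so b[58] = b[8] = 9.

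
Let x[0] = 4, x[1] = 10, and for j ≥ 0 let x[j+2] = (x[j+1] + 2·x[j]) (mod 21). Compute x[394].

Listing terms: x[0] = 4; x[1] = 10; x[2] = 18; x[3] = 17; x[4] = 11; x[5] = 3; x[6] = 4; x[7] = 10.
Since (x[6], x[7]) = (x[0], x[1]) = (4, 10) (two consecutive terms determine the rest), the sequence is periodic with period 6.
So x[394] = x[0 + ((394-0) mod 6)] = x[4] = 11.

11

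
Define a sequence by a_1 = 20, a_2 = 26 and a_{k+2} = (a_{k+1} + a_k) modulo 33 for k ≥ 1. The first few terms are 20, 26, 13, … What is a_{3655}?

8

Computing terms: a_1 = 20, a_2 = 26, a_3 = 13, a_4 = 6, a_5 = 19, a_6 = 25, a_7 = 11, a_8 = 3, a_9 = 14, a_{10} = 17, a_{11} = 31, a_{12} = 15, a_{13} = 13, a_{14} = 28, a_{15} = 8, a_{16} = 3, a_{17} = 11, a_{18} = 14, a_{19} = 25, a_{20} = 6, a_{21} = 31, a_{22} = 4, a_{23} = 2, a_{24} = 6, a_{25} = 8, a_{26} = 14, a_{27} = 22, a_{28} = 3, a_{29} = 25, a_{30} = 28, a_{31} = 20, a_{32} = 15, a_{33} = 2, a_{34} = 17, a_{35} = 19, a_{36} = 3, a_{37} = 22, a_{38} = 25, a_{39} = 14, a_{40} = 6, a_{41} = 20, a_{42} = 26.
The sequence repeats with period 40.
(3655 - 1) mod 40 = 14, so a_{3655} = a_{15} = 8.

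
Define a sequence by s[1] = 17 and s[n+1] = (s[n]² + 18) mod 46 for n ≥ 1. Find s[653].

19

We have s[1] = 17; s[2] = 31; s[3] = 13; s[4] = 3; s[5] = 27; s[6] = 11; s[7] = 1; s[8] = 19; s[9] = 11.
Since s[9] = s[6] = 11, the sequence is eventually periodic: after a pre-period of length 5 it cycles with period 3.
For n ≥ 6, s[n] depends only on (n - 6) mod 3. (653 - 6) mod 3 = 2, so s[653] = s[8] = 19.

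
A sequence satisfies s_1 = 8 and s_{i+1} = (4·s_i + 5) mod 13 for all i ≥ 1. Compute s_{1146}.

4

We have s_1 = 8; s_2 = 11; s_3 = 10; s_4 = 6; s_5 = 3; s_6 = 4; s_7 = 8.
Since s_7 = s_1 = 8, the sequence is periodic with period 6.
(1146 - 1) mod 6 = 5, so s_{1146} = s_6 = 4.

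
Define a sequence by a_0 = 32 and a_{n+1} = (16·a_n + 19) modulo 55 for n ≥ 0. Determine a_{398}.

24

Listing terms: a_0 = 32, a_1 = 36, a_2 = 45, a_3 = 24, a_4 = 18, a_5 = 32.
The sequence repeats with period 5.
(398 - 0) mod 5 = 3, so a_{398} = a_3 = 24.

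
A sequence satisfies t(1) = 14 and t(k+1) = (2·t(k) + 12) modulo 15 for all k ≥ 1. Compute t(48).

Listing terms: t(1) = 14, t(2) = 10, t(3) = 2, t(4) = 1, t(5) = 14.
The sequence repeats with period 4.
So t(48) = t(1 + ((48-1) mod 4)) = t(4) = 1.

1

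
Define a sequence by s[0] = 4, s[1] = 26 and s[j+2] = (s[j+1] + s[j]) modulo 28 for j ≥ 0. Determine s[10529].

26

s[0] = 4, s[1] = 26, s[2] = 2, s[3] = 0, s[4] = 2, s[5] = 2, s[6] = 4, s[7] = 6, s[8] = 10, s[9] = 16, s[10] = 26, s[11] = 14, s[12] = 12, s[13] = 26, s[14] = 10, s[15] = 8, s[16] = 18, s[17] = 26, s[18] = 16, s[19] = 14, s[20] = 2, s[21] = 16, s[22] = 18, s[23] = 6, s[24] = 24, s[25] = 2, s[26] = 26, s[27] = 0, s[28] = 26, s[29] = 26, s[30] = 24, s[31] = 22, s[32] = 18, s[33] = 12, s[34] = 2, s[35] = 14, s[36] = 16, s[37] = 2, s[38] = 18, s[39] = 20, s[40] = 10, s[41] = 2, s[42] = 12, s[43] = 14, s[44] = 26, s[45] = 12, s[46] = 10, s[47] = 22, s[48] = 4, s[49] = 26.
The sequence repeats with period 48.
So s[10529] = s[0 + ((10529-0) mod 48)] = s[17] = 26.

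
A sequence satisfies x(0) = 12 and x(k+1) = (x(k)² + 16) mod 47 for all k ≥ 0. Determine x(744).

23

x(0) = 12,  x(1) = 19,  x(2) = 1,  x(3) = 17,  x(4) = 23,  x(5) = 28,  x(6) = 1.
Since x(6) = x(2) = 1, the sequence is eventually periodic: after a pre-period of length 2 it cycles with period 4.
For k ≥ 2, x(k) depends only on (k - 2) mod 4. (744 - 2) mod 4 = 2, so x(744) = x(4) = 23.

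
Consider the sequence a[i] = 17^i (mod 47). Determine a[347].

7

a[1] = 17; a[2] = 7; a[3] = 25; a[4] = 2; a[5] = 34; a[6] = 14; a[7] = 3; a[8] = 4; a[9] = 21; a[10] = 28; a[11] = 6; a[12] = 8; a[13] = 42; a[14] = 9; a[15] = 12; a[16] = 16; a[17] = 37; a[18] = 18; a[19] = 24; a[20] = 32; a[21] = 27; a[22] = 36; a[23] = 1; a[24] = 17.
The sequence repeats with period 23.
(347 - 1) mod 23 = 1, so a[347] = a[2] = 7.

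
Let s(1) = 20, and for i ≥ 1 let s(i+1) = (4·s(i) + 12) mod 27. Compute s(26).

11

We have s(1) = 20; s(2) = 11; s(3) = 2; s(4) = 20.
The sequence repeats with period 3.
(26 - 1) mod 3 = 1, so s(26) = s(2) = 11.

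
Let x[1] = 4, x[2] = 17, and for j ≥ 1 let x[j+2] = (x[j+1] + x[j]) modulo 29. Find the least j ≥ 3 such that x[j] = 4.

x[1] = 4,  x[2] = 17,  x[3] = 21,  x[4] = 9,  x[5] = 1,  x[6] = 10,  x[7] = 11,  x[8] = 21,  x[9] = 3,  x[10] = 24,  x[11] = 27,  x[12] = 22,  x[13] = 20,  x[14] = 13,  x[15] = 4,  x[16] = 17.
The sequence repeats with period 14.
The value 4 next appears (with j ≥ 3) at x[15].

15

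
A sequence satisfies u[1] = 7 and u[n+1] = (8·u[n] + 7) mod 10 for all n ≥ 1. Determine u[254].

3

u[1] = 7, u[2] = 3, u[3] = 1, u[4] = 5, u[5] = 7.
The sequence repeats with period 4.
So u[254] = u[1 + ((254-1) mod 4)] = u[2] = 3.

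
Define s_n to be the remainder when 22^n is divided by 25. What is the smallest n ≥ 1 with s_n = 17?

s_0 = 1; s_1 = 22; s_2 = 9; s_3 = 23; s_4 = 6; s_5 = 7; s_6 = 4; s_7 = 13; s_8 = 11; s_9 = 17; s_{10} = 24; s_{11} = 3; s_{12} = 16; s_{13} = 2; s_{14} = 19; s_{15} = 18; s_{16} = 21; s_{17} = 12; s_{18} = 14; s_{19} = 8; s_{20} = 1.
The sequence repeats with period 20.
The value 17 first appears (with n ≥ 1) at s_9.

9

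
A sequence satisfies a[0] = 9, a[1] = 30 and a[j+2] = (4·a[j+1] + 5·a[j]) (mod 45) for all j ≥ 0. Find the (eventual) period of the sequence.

6

Computing terms: a[0] = 9; a[1] = 30; a[2] = 30; a[3] = 0; a[4] = 15; a[5] = 15; a[6] = 0; a[7] = 30; a[8] = 30.
Since (a[7], a[8]) = (a[1], a[2]) = (30, 30) (two consecutive terms determine the rest), the sequence is eventually periodic: after a pre-period of length 1 it cycles with period 6.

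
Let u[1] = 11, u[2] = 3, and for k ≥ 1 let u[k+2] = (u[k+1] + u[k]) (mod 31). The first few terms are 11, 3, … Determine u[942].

4

u[1] = 11, u[2] = 3, u[3] = 14, u[4] = 17, u[5] = 0, u[6] = 17, u[7] = 17, u[8] = 3, u[9] = 20, u[10] = 23, u[11] = 12, u[12] = 4, u[13] = 16, u[14] = 20, u[15] = 5, u[16] = 25, u[17] = 30, u[18] = 24, u[19] = 23, u[20] = 16, u[21] = 8, u[22] = 24, u[23] = 1, u[24] = 25, u[25] = 26, u[26] = 20, u[27] = 15, u[28] = 4, u[29] = 19, u[30] = 23, u[31] = 11, u[32] = 3.
Since (u[31], u[32]) = (u[1], u[2]) = (11, 3) (two consecutive terms determine the rest), the sequence is periodic with period 30.
So u[942] = u[1 + ((942-1) mod 30)] = u[12] = 4.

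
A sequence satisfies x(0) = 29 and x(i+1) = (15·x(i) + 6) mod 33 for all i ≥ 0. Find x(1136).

12

Listing terms: x(0) = 29,  x(1) = 12,  x(2) = 21,  x(3) = 24,  x(4) = 3,  x(5) = 18,  x(6) = 12.
Since x(6) = x(1) = 12, the sequence is eventually periodic: after a pre-period of length 1 it cycles with period 5.
For i ≥ 1, x(i) depends only on (i - 1) mod 5. (1136 - 1) mod 5 = 0, so x(1136) = x(1) = 12.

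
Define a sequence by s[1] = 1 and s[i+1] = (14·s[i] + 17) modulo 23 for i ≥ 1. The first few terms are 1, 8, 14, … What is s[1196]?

16

Computing terms: s[1] = 1; s[2] = 8; s[3] = 14; s[4] = 6; s[5] = 9; s[6] = 5; s[7] = 18; s[8] = 16; s[9] = 11; s[10] = 10; s[11] = 19; s[12] = 7; s[13] = 0; s[14] = 17; s[15] = 2; s[16] = 22; s[17] = 3; s[18] = 13; s[19] = 15; s[20] = 20; s[21] = 21; s[22] = 12; s[23] = 1.
The sequence repeats with period 22.
(1196 - 1) mod 22 = 7, so s[1196] = s[8] = 16.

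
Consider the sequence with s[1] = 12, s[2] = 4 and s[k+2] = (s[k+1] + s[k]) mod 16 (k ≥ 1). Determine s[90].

8

We have s[1] = 12, s[2] = 4, s[3] = 0, s[4] = 4, s[5] = 4, s[6] = 8, s[7] = 12, s[8] = 4.
The sequence repeats with period 6.
(90 - 1) mod 6 = 5, so s[90] = s[6] = 8.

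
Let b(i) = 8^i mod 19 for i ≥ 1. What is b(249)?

18

Computing terms: b(1) = 8, b(2) = 7, b(3) = 18, b(4) = 11, b(5) = 12, b(6) = 1, b(7) = 8.
Since b(7) = b(1) = 8, the sequence is periodic with period 6.
So b(249) = b(1 + ((249-1) mod 6)) = b(3) = 18.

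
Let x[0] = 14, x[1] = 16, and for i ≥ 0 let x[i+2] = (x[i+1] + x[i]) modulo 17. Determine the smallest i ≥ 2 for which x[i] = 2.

We have x[0] = 14, x[1] = 16, x[2] = 13, x[3] = 12, x[4] = 8, x[5] = 3, x[6] = 11, x[7] = 14, x[8] = 8, x[9] = 5, x[10] = 13, x[11] = 1, x[12] = 14, x[13] = 15, x[14] = 12, x[15] = 10, x[16] = 5, x[17] = 15, x[18] = 3, x[19] = 1, x[20] = 4, x[21] = 5, x[22] = 9, x[23] = 14, x[24] = 6, x[25] = 3, x[26] = 9, x[27] = 12, x[28] = 4, x[29] = 16, x[30] = 3, x[31] = 2, x[32] = 5, x[33] = 7, x[34] = 12, x[35] = 2, x[36] = 14, x[37] = 16.
Since (x[36], x[37]) = (x[0], x[1]) = (14, 16) (two consecutive terms determine the rest), the sequence is periodic with period 36.
The value 2 first appears (with i ≥ 2) at x[31].

31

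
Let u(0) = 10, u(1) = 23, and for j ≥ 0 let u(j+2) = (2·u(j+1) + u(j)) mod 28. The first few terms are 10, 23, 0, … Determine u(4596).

10

Computing terms: u(0) = 10; u(1) = 23; u(2) = 0; u(3) = 23; u(4) = 18; u(5) = 3; u(6) = 24; u(7) = 23; u(8) = 14; u(9) = 23; u(10) = 4; u(11) = 3; u(12) = 10; u(13) = 23.
Since (u(12), u(13)) = (u(0), u(1)) = (10, 23) (two consecutive terms determine the rest), the sequence is periodic with period 12.
(4596 - 0) mod 12 = 0, so u(4596) = u(0) = 10.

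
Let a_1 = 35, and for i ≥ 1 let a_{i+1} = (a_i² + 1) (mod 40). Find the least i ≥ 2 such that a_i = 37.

3

Listing terms: a_1 = 35,  a_2 = 26,  a_3 = 37,  a_4 = 10,  a_5 = 21,  a_6 = 2,  a_7 = 5,  a_8 = 26.
Since a_8 = a_2 = 26, the sequence is eventually periodic: after a pre-period of length 1 it cycles with period 6.
The value 37 first appears (with i ≥ 2) at a_3.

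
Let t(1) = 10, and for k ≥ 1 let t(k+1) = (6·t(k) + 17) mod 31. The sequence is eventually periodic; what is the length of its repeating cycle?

6

We have t(1) = 10, t(2) = 15, t(3) = 14, t(4) = 8, t(5) = 3, t(6) = 4, t(7) = 10.
Since t(7) = t(1) = 10, the sequence is periodic with period 6.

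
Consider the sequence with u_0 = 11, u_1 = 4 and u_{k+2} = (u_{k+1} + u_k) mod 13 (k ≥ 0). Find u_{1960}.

Listing terms: u_0 = 11; u_1 = 4; u_2 = 2; u_3 = 6; u_4 = 8; u_5 = 1; u_6 = 9; u_7 = 10; u_8 = 6; u_9 = 3; u_{10} = 9; u_{11} = 12; u_{12} = 8; u_{13} = 7; u_{14} = 2; u_{15} = 9; u_{16} = 11; u_{17} = 7; u_{18} = 5; u_{19} = 12; u_{20} = 4; u_{21} = 3; u_{22} = 7; u_{23} = 10; u_{24} = 4; u_{25} = 1; u_{26} = 5; u_{27} = 6; u_{28} = 11; u_{29} = 4.
Since (u_{28}, u_{29}) = (u_0, u_1) = (11, 4) (two consecutive terms determine the rest), the sequence is periodic with period 28.
So u_{1960} = u_{0 + ((1960-0) mod 28)} = u_0 = 11.

11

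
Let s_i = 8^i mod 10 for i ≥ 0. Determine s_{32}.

s_0 = 1,  s_1 = 8,  s_2 = 4,  s_3 = 2,  s_4 = 6,  s_5 = 8.
Since s_5 = s_1 = 8, the sequence is eventually periodic: after a pre-period of length 1 it cycles with period 4.
For i ≥ 1, s_i depends only on (i - 1) mod 4. (32 - 1) mod 4 = 3, so s_{32} = s_4 = 6.

6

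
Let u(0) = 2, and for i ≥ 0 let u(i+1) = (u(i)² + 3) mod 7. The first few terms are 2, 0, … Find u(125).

3

We have u(0) = 2; u(1) = 0; u(2) = 3; u(3) = 5; u(4) = 0.
Since u(4) = u(1) = 0, the sequence is eventually periodic: after a pre-period of length 1 it cycles with period 3.
For i ≥ 1, u(i) depends only on (i - 1) mod 3. (125 - 1) mod 3 = 1, so u(125) = u(2) = 3.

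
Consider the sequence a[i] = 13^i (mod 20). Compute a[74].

a[0] = 1, a[1] = 13, a[2] = 9, a[3] = 17, a[4] = 1.
The sequence repeats with period 4.
(74 - 0) mod 4 = 2, so a[74] = a[2] = 9.

9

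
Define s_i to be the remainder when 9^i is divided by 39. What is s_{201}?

27

s_1 = 9; s_2 = 3; s_3 = 27; s_4 = 9.
The sequence repeats with period 3.
(201 - 1) mod 3 = 2, so s_{201} = s_3 = 27.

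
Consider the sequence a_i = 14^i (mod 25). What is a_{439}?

9

Listing terms: a_0 = 1; a_1 = 14; a_2 = 21; a_3 = 19; a_4 = 16; a_5 = 24; a_6 = 11; a_7 = 4; a_8 = 6; a_9 = 9; a_{10} = 1.
Since a_{10} = a_0 = 1, the sequence is periodic with period 10.
So a_{439} = a_{0 + ((439-0) mod 10)} = a_9 = 9.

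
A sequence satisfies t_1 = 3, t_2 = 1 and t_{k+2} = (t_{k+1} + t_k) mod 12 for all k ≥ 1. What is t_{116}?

Listing terms: t_1 = 3; t_2 = 1; t_3 = 4; t_4 = 5; t_5 = 9; t_6 = 2; t_7 = 11; t_8 = 1; t_9 = 0; t_{10} = 1; t_{11} = 1; t_{12} = 2; t_{13} = 3; t_{14} = 5; t_{15} = 8; t_{16} = 1; t_{17} = 9; t_{18} = 10; t_{19} = 7; t_{20} = 5; t_{21} = 0; t_{22} = 5; t_{23} = 5; t_{24} = 10; t_{25} = 3; t_{26} = 1.
Since (t_{25}, t_{26}) = (t_1, t_2) = (3, 1) (two consecutive terms determine the rest), the sequence is periodic with period 24.
So t_{116} = t_{1 + ((116-1) mod 24)} = t_{20} = 5.

5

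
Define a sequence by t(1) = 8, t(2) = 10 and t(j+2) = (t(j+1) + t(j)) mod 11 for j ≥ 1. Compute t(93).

t(1) = 8, t(2) = 10, t(3) = 7, t(4) = 6, t(5) = 2, t(6) = 8, t(7) = 10.
Since (t(6), t(7)) = (t(1), t(2)) = (8, 10) (two consecutive terms determine the rest), the sequence is periodic with period 5.
(93 - 1) mod 5 = 2, so t(93) = t(3) = 7.

7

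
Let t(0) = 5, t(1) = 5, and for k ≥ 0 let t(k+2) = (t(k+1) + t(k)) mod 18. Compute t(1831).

Computing terms: t(0) = 5; t(1) = 5; t(2) = 10; t(3) = 15; t(4) = 7; t(5) = 4; t(6) = 11; t(7) = 15; t(8) = 8; t(9) = 5; t(10) = 13; t(11) = 0; t(12) = 13; t(13) = 13; t(14) = 8; t(15) = 3; t(16) = 11; t(17) = 14; t(18) = 7; t(19) = 3; t(20) = 10; t(21) = 13; t(22) = 5; t(23) = 0; t(24) = 5; t(25) = 5.
The sequence repeats with period 24.
So t(1831) = t(0 + ((1831-0) mod 24)) = t(7) = 15.

15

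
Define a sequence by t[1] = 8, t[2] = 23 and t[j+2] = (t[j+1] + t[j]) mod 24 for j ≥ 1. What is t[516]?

t[1] = 8; t[2] = 23; t[3] = 7; t[4] = 6; t[5] = 13; t[6] = 19; t[7] = 8; t[8] = 3; t[9] = 11; t[10] = 14; t[11] = 1; t[12] = 15; t[13] = 16; t[14] = 7; t[15] = 23; t[16] = 6; t[17] = 5; t[18] = 11; t[19] = 16; t[20] = 3; t[21] = 19; t[22] = 22; t[23] = 17; t[24] = 15; t[25] = 8; t[26] = 23.
Since (t[25], t[26]) = (t[1], t[2]) = (8, 23) (two consecutive terms determine the rest), the sequence is periodic with period 24.
So t[516] = t[1 + ((516-1) mod 24)] = t[12] = 15.

15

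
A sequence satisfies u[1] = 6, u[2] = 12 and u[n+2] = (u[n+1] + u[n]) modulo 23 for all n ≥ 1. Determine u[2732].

Listing terms: u[1] = 6,  u[2] = 12,  u[3] = 18,  u[4] = 7,  u[5] = 2,  u[6] = 9,  u[7] = 11,  u[8] = 20,  u[9] = 8,  u[10] = 5,  u[11] = 13,  u[12] = 18,  u[13] = 8,  u[14] = 3,  u[15] = 11,  u[16] = 14,  u[17] = 2,  u[18] = 16,  u[19] = 18,  u[20] = 11,  u[21] = 6,  u[22] = 17,  u[23] = 0,  u[24] = 17,  u[25] = 17,  u[26] = 11,  u[27] = 5,  u[28] = 16,  u[29] = 21,  u[30] = 14,  u[31] = 12,  u[32] = 3,  u[33] = 15,  u[34] = 18,  u[35] = 10,  u[36] = 5,  u[37] = 15,  u[38] = 20,  u[39] = 12,  u[40] = 9,  u[41] = 21,  u[42] = 7,  u[43] = 5,  u[44] = 12,  u[45] = 17,  u[46] = 6,  u[47] = 0,  u[48] = 6,  u[49] = 6,  u[50] = 12.
Since (u[49], u[50]) = (u[1], u[2]) = (6, 12) (two consecutive terms determine the rest), the sequence is periodic with period 48.
So u[2732] = u[1 + ((2732-1) mod 48)] = u[44] = 12.

12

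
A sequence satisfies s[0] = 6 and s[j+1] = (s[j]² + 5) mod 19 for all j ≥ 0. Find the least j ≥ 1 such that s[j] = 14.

Computing terms: s[0] = 6; s[1] = 3; s[2] = 14; s[3] = 11; s[4] = 12; s[5] = 16; s[6] = 14.
Since s[6] = s[2] = 14, the sequence is eventually periodic: after a pre-period of length 2 it cycles with period 4.
The value 14 first appears (with j ≥ 1) at s[2].

2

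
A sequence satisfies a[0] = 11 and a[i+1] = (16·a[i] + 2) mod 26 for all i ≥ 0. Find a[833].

16

Computing terms: a[0] = 11; a[1] = 22; a[2] = 16; a[3] = 24; a[4] = 22.
Since a[4] = a[1] = 22, the sequence is eventually periodic: after a pre-period of length 1 it cycles with period 3.
For i ≥ 1, a[i] depends only on (i - 1) mod 3. (833 - 1) mod 3 = 1, so a[833] = a[2] = 16.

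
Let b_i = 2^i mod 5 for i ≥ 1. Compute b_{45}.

b_1 = 2,  b_2 = 4,  b_3 = 3,  b_4 = 1,  b_5 = 2.
Since b_5 = b_1 = 2, the sequence is periodic with period 4.
(45 - 1) mod 4 = 0, so b_{45} = b_1 = 2.

2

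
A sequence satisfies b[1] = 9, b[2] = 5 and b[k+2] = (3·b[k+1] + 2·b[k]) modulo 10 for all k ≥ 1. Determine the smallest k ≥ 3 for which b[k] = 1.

Computing terms: b[1] = 9,  b[2] = 5,  b[3] = 3,  b[4] = 9,  b[5] = 3,  b[6] = 7,  b[7] = 7,  b[8] = 5,  b[9] = 9,  b[10] = 7,  b[11] = 9,  b[12] = 1,  b[13] = 1,  b[14] = 5,  b[15] = 7,  b[16] = 1,  b[17] = 7,  b[18] = 3,  b[19] = 3,  b[20] = 5,  b[21] = 1,  b[22] = 3,  b[23] = 1,  b[24] = 9,  b[25] = 9,  b[26] = 5.
Since (b[25], b[26]) = (b[1], b[2]) = (9, 5) (two consecutive terms determine the rest), the sequence is periodic with period 24.
The value 1 first appears (with k ≥ 3) at b[12].

12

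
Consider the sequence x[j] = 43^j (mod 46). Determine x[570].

x[0] = 1; x[1] = 43; x[2] = 9; x[3] = 19; x[4] = 35; x[5] = 33; x[6] = 39; x[7] = 21; x[8] = 29; x[9] = 5; x[10] = 31; x[11] = 45; x[12] = 3; x[13] = 37; x[14] = 27; x[15] = 11; x[16] = 13; x[17] = 7; x[18] = 25; x[19] = 17; x[20] = 41; x[21] = 15; x[22] = 1.
The sequence repeats with period 22.
So x[570] = x[0 + ((570-0) mod 22)] = x[20] = 41.

41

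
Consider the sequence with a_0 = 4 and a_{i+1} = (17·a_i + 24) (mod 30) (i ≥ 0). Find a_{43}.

a_0 = 4, a_1 = 2, a_2 = 28, a_3 = 20, a_4 = 4.
Since a_4 = a_0 = 4, the sequence is periodic with period 4.
(43 - 0) mod 4 = 3, so a_{43} = a_3 = 20.

20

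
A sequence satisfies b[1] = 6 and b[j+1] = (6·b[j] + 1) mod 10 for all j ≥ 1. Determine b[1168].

Listing terms: b[1] = 6,  b[2] = 7,  b[3] = 3,  b[4] = 9,  b[5] = 5,  b[6] = 1,  b[7] = 7.
Since b[7] = b[2] = 7, the sequence is eventually periodic: after a pre-period of length 1 it cycles with period 5.
For j ≥ 2, b[j] depends only on (j - 2) mod 5. (1168 - 2) mod 5 = 1, so b[1168] = b[3] = 3.

3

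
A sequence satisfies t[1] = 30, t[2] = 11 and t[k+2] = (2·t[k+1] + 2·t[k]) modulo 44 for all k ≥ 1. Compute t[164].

32

We have t[1] = 30,  t[2] = 11,  t[3] = 38,  t[4] = 10,  t[5] = 8,  t[6] = 36,  t[7] = 0,  t[8] = 28,  t[9] = 12,  t[10] = 36,  t[11] = 8,  t[12] = 0,  t[13] = 16,  t[14] = 32,  t[15] = 8,  t[16] = 36.
Since (t[15], t[16]) = (t[5], t[6]) = (8, 36) (two consecutive terms determine the rest), the sequence is eventually periodic: after a pre-period of length 4 it cycles with period 10.
For k ≥ 5, t[k] depends only on (k - 5) mod 10. (164 - 5) mod 10 = 9, so t[164] = t[14] = 32.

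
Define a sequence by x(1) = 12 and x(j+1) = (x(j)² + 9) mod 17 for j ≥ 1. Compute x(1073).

0

Computing terms: x(1) = 12,  x(2) = 0,  x(3) = 9,  x(4) = 5,  x(5) = 0.
Since x(5) = x(2) = 0, the sequence is eventually periodic: after a pre-period of length 1 it cycles with period 3.
For j ≥ 2, x(j) depends only on (j - 2) mod 3. (1073 - 2) mod 3 = 0, so x(1073) = x(2) = 0.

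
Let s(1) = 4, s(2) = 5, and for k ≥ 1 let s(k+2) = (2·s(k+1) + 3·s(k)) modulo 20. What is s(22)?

Computing terms: s(1) = 4; s(2) = 5; s(3) = 2; s(4) = 19; s(5) = 4; s(6) = 5.
The sequence repeats with period 4.
(22 - 1) mod 4 = 1, so s(22) = s(2) = 5.

5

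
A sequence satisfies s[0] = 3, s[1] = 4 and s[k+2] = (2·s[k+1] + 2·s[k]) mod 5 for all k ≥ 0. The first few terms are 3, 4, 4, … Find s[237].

Computing terms: s[0] = 3; s[1] = 4; s[2] = 4; s[3] = 1; s[4] = 0; s[5] = 2; s[6] = 4; s[7] = 2; s[8] = 2; s[9] = 3; s[10] = 0; s[11] = 1; s[12] = 2; s[13] = 1; s[14] = 1; s[15] = 4; s[16] = 0; s[17] = 3; s[18] = 1; s[19] = 3; s[20] = 3; s[21] = 2; s[22] = 0; s[23] = 4; s[24] = 3; s[25] = 4.
The sequence repeats with period 24.
So s[237] = s[0 + ((237-0) mod 24)] = s[21] = 2.

2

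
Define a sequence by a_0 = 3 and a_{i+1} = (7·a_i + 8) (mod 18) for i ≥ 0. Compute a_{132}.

Listing terms: a_0 = 3; a_1 = 11; a_2 = 13; a_3 = 9; a_4 = 17; a_5 = 1; a_6 = 15; a_7 = 5; a_8 = 7; a_9 = 3.
The sequence repeats with period 9.
(132 - 0) mod 9 = 6, so a_{132} = a_6 = 15.

15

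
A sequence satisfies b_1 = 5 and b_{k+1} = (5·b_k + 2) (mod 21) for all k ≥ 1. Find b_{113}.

14

b_1 = 5; b_2 = 6; b_3 = 11; b_4 = 15; b_5 = 14; b_6 = 9; b_7 = 5.
Since b_7 = b_1 = 5, the sequence is periodic with period 6.
So b_{113} = b_{1 + ((113-1) mod 6)} = b_5 = 14.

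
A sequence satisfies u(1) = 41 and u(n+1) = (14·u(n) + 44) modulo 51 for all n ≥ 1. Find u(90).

33

We have u(1) = 41; u(2) = 6; u(3) = 26; u(4) = 0; u(5) = 44; u(6) = 48; u(7) = 2; u(8) = 21; u(9) = 32; u(10) = 33; u(11) = 47; u(12) = 39; u(13) = 29; u(14) = 42; u(15) = 20; u(16) = 18; u(17) = 41.
The sequence repeats with period 16.
So u(90) = u(1 + ((90-1) mod 16)) = u(10) = 33.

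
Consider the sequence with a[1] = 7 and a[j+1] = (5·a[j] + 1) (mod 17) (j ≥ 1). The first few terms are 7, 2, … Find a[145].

a[1] = 7,  a[2] = 2,  a[3] = 11,  a[4] = 5,  a[5] = 9,  a[6] = 12,  a[7] = 10,  a[8] = 0,  a[9] = 1,  a[10] = 6,  a[11] = 14,  a[12] = 3,  a[13] = 16,  a[14] = 13,  a[15] = 15,  a[16] = 8,  a[17] = 7.
Since a[17] = a[1] = 7, the sequence is periodic with period 16.
So a[145] = a[1 + ((145-1) mod 16)] = a[1] = 7.

7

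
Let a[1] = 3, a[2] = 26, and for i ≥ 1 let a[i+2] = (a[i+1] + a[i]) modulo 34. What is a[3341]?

We have a[1] = 3; a[2] = 26; a[3] = 29; a[4] = 21; a[5] = 16; a[6] = 3; a[7] = 19; a[8] = 22; a[9] = 7; a[10] = 29; a[11] = 2; a[12] = 31; a[13] = 33; a[14] = 30; a[15] = 29; a[16] = 25; a[17] = 20; a[18] = 11; a[19] = 31; a[20] = 8; a[21] = 5; a[22] = 13; a[23] = 18; a[24] = 31; a[25] = 15; a[26] = 12; a[27] = 27; a[28] = 5; a[29] = 32; a[30] = 3; a[31] = 1; a[32] = 4; a[33] = 5; a[34] = 9; a[35] = 14; a[36] = 23; a[37] = 3; a[38] = 26.
The sequence repeats with period 36.
So a[3341] = a[1 + ((3341-1) mod 36)] = a[29] = 32.

32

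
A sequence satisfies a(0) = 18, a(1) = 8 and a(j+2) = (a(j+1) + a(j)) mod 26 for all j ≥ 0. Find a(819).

Listing terms: a(0) = 18; a(1) = 8; a(2) = 0; a(3) = 8; a(4) = 8; a(5) = 16; a(6) = 24; a(7) = 14; a(8) = 12; a(9) = 0; a(10) = 12; a(11) = 12; a(12) = 24; a(13) = 10; a(14) = 8; a(15) = 18; a(16) = 0; a(17) = 18; a(18) = 18; a(19) = 10; a(20) = 2; a(21) = 12; a(22) = 14; a(23) = 0; a(24) = 14; a(25) = 14; a(26) = 2; a(27) = 16; a(28) = 18; a(29) = 8.
The sequence repeats with period 28.
(819 - 0) mod 28 = 7, so a(819) = a(7) = 14.

14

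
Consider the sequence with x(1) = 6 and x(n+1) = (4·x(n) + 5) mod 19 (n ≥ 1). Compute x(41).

4

Listing terms: x(1) = 6, x(2) = 10, x(3) = 7, x(4) = 14, x(5) = 4, x(6) = 2, x(7) = 13, x(8) = 0, x(9) = 5, x(10) = 6.
The sequence repeats with period 9.
So x(41) = x(1 + ((41-1) mod 9)) = x(5) = 4.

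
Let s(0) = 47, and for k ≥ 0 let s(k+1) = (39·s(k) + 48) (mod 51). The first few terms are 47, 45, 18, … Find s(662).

21

Computing terms: s(0) = 47,  s(1) = 45,  s(2) = 18,  s(3) = 36,  s(4) = 24,  s(5) = 15,  s(6) = 21,  s(7) = 0,  s(8) = 48,  s(9) = 33,  s(10) = 9,  s(11) = 42,  s(12) = 3,  s(13) = 12,  s(14) = 6,  s(15) = 27,  s(16) = 30,  s(17) = 45.
Since s(17) = s(1) = 45, the sequence is eventually periodic: after a pre-period of length 1 it cycles with period 16.
For k ≥ 1, s(k) depends only on (k - 1) mod 16. (662 - 1) mod 16 = 5, so s(662) = s(6) = 21.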